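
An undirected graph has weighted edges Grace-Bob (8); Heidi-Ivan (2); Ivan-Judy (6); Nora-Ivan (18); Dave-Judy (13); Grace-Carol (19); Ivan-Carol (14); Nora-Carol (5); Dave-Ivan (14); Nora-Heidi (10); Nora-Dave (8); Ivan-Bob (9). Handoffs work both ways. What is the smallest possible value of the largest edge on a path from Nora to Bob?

10

Comparing a few candidate routes:
Nora→Dave→Judy→Ivan→Bob: max(8, 13, 6, 9) = 13
Nora→Dave→Ivan→Bob: max(8, 14, 9) = 14
Nora→Heidi→Ivan→Bob: max(10, 2, 9) = 10
Best route has worst link 10.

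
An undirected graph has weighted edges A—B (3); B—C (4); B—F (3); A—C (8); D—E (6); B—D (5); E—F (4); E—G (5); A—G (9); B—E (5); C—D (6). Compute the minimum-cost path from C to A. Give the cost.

7

A few of the C→A routes:
C → D → B → A: 6 + 5 + 3 = 14
C → A: 8
C → D → E → B → A: 6 + 6 + 5 + 3 = 20
C → B → A: 4 + 3 = 7
The minimum is 7.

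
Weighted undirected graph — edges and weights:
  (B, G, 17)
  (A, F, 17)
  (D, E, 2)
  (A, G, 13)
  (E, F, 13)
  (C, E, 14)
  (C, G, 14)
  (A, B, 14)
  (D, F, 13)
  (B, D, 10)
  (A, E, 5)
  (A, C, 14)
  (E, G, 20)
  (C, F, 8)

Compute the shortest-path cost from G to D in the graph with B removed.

A few of the G→D routes:
G → C → F → E → D: 14 + 8 + 13 + 2 = 37
G → C → E → D: 14 + 14 + 2 = 30
G → E → D: 20 + 2 = 22
G → C → A → E → D: 14 + 14 + 5 + 2 = 35
G → C → F → D: 14 + 8 + 13 = 35
G → A → E → D: 13 + 5 + 2 = 20
Shortest: 20.

20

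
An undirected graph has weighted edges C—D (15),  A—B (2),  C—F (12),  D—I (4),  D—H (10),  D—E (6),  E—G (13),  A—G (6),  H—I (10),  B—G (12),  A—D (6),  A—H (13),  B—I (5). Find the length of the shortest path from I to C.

19

A few of the I→C routes:
I - B - G - A - D - C: 5 + 12 + 6 + 6 + 15 = 44
I - H - A - D - C: 10 + 13 + 6 + 15 = 44
I - H - D - C: 10 + 10 + 15 = 35
I - B - A - D - C: 5 + 2 + 6 + 15 = 28
I - B - A - H - D - C: 5 + 2 + 13 + 10 + 15 = 45
I - D - C: 4 + 15 = 19
Shortest: 19.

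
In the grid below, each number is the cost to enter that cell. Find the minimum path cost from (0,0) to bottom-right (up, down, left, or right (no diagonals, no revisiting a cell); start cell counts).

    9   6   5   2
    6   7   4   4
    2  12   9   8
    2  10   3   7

Path [0,0]→[1,0]→[2,0]→[3,0]→[3,1]→[3,2]→[3,3]: 9 + 6 + 2 + 2 + 10 + 3 + 7 = 39.

39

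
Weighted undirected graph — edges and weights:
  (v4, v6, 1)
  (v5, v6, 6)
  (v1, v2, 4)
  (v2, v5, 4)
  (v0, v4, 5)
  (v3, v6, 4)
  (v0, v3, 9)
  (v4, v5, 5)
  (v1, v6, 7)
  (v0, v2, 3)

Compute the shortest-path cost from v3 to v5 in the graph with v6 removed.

Candidate routes:
v3-v0-v4-v5: 9 + 5 + 5 = 19
v3-v0-v2-v5: 9 + 3 + 4 = 16
Best route has total 16.

16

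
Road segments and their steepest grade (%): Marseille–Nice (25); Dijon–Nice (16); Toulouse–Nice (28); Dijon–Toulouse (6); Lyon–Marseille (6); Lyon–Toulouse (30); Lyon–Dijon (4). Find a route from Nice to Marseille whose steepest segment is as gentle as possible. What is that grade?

16

Candidate routes:
Nice→Toulouse→Dijon→Lyon→Marseille: max(28, 6, 4, 6) = 28
Nice→Toulouse→Lyon→Marseille: max(28, 30, 6) = 30
Nice→Dijon→Toulouse→Lyon→Marseille: max(16, 6, 30, 6) = 30
Nice→Marseille: max(25) = 25
Nice→Dijon→Lyon→Marseille: max(16, 4, 6) = 16
Best route has worst link 16%.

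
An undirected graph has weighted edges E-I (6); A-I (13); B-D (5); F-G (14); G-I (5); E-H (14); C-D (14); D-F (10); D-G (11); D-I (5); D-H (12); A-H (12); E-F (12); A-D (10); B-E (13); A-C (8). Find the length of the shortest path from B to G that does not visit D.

Candidate routes:
B→E→I→G: 13 + 6 + 5 = 24
B→E→F→G: 13 + 12 + 14 = 39
B→E→H→A→I→G: 13 + 14 + 12 + 13 + 5 = 57
Best route has total 24.

24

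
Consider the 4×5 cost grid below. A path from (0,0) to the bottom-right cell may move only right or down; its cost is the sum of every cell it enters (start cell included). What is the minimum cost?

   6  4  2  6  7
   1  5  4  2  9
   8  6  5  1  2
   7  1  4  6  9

One optimal route is (0,0) → (0,1) → (0,2) → (1,2) → (1,3) → (2,3) → (2,4) → (3,4).
Its cost is 6 + 4 + 2 + 4 + 2 + 1 + 2 + 9 = 30.
(Top row then right column would cost 45.)

30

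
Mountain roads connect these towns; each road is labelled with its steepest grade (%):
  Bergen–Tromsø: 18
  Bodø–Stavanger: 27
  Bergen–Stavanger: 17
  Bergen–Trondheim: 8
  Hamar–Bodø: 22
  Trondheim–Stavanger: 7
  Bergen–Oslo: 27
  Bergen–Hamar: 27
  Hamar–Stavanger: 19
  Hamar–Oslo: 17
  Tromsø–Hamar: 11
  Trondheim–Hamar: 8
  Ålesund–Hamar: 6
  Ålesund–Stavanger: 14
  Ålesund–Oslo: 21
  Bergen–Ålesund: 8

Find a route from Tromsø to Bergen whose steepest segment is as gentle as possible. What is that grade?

11

Checking several routes:
Tromsø→Hamar→Ålesund→Stavanger→Bergen: max(11, 6, 14, 17) = 17
Tromsø→Hamar→Ålesund→Stavanger→Trondheim→Bergen: max(11, 6, 14, 7, 8) = 14
Tromsø→Hamar→Trondheim→Bergen: max(11, 8, 8) = 11
Tromsø→Hamar→Ålesund→Bergen: max(11, 6, 8) = 11
Tromsø→Hamar→Trondheim→Stavanger→Ålesund→Bergen: max(11, 8, 7, 14, 8) = 14
Smallest bottleneck: 11%.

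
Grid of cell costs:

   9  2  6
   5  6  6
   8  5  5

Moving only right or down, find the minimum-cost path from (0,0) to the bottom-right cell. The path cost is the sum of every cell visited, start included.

One optimal route is (0,0) -> (0,1) -> (1,1) -> (2,1) -> (2,2).
Its cost is 9 + 2 + 6 + 5 + 5 = 27.
For comparison, the top-then-right route costs 28.

27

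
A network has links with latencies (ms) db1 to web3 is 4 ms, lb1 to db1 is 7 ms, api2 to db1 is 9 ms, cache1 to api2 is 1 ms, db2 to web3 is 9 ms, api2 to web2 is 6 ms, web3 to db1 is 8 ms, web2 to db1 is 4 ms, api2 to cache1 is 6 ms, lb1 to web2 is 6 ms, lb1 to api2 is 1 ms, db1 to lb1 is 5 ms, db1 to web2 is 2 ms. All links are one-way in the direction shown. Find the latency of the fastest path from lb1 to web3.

Paths from lb1 to web3:
lb1 - api2 - web2 - db1 - web3: 1 + 6 + 4 + 4 = 15
lb1 - web2 - db1 - web3: 6 + 4 + 4 = 14
lb1 - api2 - db1 - web3: 1 + 9 + 4 = 14
lb1 - db1 - web3: 7 + 4 = 11
Shortest: 11 ms.

11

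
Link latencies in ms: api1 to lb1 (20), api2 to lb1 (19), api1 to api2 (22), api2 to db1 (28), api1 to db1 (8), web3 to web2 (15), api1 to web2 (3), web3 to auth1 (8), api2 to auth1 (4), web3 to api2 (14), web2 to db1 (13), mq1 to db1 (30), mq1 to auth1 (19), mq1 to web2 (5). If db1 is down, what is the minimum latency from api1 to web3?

18

Some routes from api1 to web3 avoiding db1:
api1 -> web2 -> mq1 -> auth1 -> api2 -> web3: 3 + 5 + 19 + 4 + 14 = 45
api1 -> web2 -> web3: 3 + 15 = 18
api1 -> api2 -> web3: 22 + 14 = 36
api1 -> api2 -> auth1 -> web3: 22 + 4 + 8 = 34
api1 -> web2 -> mq1 -> auth1 -> web3: 3 + 5 + 19 + 8 = 35
Best route has total 18 ms.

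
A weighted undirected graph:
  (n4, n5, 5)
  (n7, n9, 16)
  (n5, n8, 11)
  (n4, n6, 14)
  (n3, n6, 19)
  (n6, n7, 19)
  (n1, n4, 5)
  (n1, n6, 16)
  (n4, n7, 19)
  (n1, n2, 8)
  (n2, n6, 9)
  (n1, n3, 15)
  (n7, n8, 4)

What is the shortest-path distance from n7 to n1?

24

Comparing a few candidate routes:
n7-n6-n1: 19 + 16 = 35
n7-n6-n4-n1: 19 + 14 + 5 = 38
n7-n6-n2-n1: 19 + 9 + 8 = 36
n7-n4-n1: 19 + 5 = 24
n7-n8-n5-n4-n1: 4 + 11 + 5 + 5 = 25
Shortest: 24.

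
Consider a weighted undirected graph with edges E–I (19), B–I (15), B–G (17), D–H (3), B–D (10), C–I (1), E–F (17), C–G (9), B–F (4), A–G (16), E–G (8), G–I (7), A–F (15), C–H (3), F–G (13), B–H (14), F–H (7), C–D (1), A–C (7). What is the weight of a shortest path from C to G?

8

Checking several routes:
C→H→F→G: 3 + 7 + 13 = 23
C→I→G: 1 + 7 = 8
C→D→H→F→G: 1 + 3 + 7 + 13 = 24
C→A→G: 7 + 16 = 23
C→G: 9
Shortest: 8.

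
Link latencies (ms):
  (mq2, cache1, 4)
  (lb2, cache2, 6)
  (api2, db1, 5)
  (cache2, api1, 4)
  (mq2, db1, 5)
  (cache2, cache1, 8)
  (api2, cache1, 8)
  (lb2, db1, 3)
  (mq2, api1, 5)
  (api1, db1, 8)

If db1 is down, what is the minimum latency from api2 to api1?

17

Candidate routes:
api2-cache1-cache2-api1: 8 + 8 + 4 = 20
api2-cache1-mq2-api1: 8 + 4 + 5 = 17
The minimum is 17 ms.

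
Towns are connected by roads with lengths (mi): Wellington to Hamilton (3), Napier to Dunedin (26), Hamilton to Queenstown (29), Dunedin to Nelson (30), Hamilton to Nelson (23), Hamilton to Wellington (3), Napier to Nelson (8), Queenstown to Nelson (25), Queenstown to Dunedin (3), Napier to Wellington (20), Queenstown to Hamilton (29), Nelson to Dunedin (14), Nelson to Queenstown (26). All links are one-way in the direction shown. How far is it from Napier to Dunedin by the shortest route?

Comparing a few candidate routes:
Napier-Nelson-Queenstown-Dunedin: 8 + 26 + 3 = 37
Napier-Nelson-Dunedin: 8 + 14 = 22
Napier-Wellington-Hamilton-Nelson-Dunedin: 20 + 3 + 23 + 14 = 60
Napier-Wellington-Hamilton-Queenstown-Dunedin: 20 + 3 + 29 + 3 = 55
Napier-Dunedin: 26
Shortest: 22 mi.

22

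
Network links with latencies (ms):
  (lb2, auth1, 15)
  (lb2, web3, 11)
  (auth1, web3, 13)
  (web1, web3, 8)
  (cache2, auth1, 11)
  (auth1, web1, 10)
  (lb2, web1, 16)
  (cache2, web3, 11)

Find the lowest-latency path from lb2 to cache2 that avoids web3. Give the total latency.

Paths from lb2 to cache2 avoiding web3:
lb2 - auth1 - cache2: 15 + 11 = 26
lb2 - web1 - auth1 - cache2: 16 + 10 + 11 = 37
Shortest: 26 ms.

26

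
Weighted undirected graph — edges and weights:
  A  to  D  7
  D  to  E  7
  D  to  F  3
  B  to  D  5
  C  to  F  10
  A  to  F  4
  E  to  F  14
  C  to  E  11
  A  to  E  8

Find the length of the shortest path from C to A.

14

Checking several routes:
C -> E -> D -> F -> A: 11 + 7 + 3 + 4 = 25
C -> F -> D -> A: 10 + 3 + 7 = 20
C -> E -> A: 11 + 8 = 19
C -> E -> D -> A: 11 + 7 + 7 = 25
C -> F -> A: 10 + 4 = 14
Shortest: 14.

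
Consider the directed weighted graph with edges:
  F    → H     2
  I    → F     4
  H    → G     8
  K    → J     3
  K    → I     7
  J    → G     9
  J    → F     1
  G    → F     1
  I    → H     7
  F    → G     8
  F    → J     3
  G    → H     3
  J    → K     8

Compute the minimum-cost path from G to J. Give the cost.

4

Paths from G to J:
G→F→J: 1 + 3 = 4
Shortest: 4.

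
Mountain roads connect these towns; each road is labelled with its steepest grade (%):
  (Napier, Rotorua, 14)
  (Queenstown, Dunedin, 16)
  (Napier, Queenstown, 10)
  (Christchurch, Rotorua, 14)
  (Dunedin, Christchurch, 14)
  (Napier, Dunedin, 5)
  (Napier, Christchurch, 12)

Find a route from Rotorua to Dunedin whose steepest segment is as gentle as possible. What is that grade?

Paths from Rotorua to Dunedin:
Rotorua - Christchurch - Napier - Queenstown - Dunedin: max(14, 12, 10, 16) = 16
Rotorua - Napier - Dunedin: max(14, 5) = 14
Rotorua - Napier - Christchurch - Dunedin: max(14, 12, 14) = 14
Rotorua - Christchurch - Napier - Dunedin: max(14, 12, 5) = 14
Rotorua - Christchurch - Dunedin: max(14, 14) = 14
Rotorua - Napier - Queenstown - Dunedin: max(14, 10, 16) = 16
Best route has worst link 14%.

14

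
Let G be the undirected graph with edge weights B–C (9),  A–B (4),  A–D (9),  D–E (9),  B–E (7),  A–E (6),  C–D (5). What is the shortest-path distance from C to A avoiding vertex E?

Routes from C to A avoiding E:
C → B → A: 9 + 4 = 13
C → D → A: 5 + 9 = 14
Best route has total 13.

13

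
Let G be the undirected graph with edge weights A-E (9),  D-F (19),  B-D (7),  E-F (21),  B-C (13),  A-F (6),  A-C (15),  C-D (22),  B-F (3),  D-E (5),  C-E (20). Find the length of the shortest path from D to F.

Checking several routes:
D -> F: 19
D -> C -> B -> F: 22 + 13 + 3 = 38
D -> B -> C -> A -> F: 7 + 13 + 15 + 6 = 41
D -> B -> F: 7 + 3 = 10
D -> E -> A -> F: 5 + 9 + 6 = 20
D -> E -> F: 5 + 21 = 26
Shortest: 10.

10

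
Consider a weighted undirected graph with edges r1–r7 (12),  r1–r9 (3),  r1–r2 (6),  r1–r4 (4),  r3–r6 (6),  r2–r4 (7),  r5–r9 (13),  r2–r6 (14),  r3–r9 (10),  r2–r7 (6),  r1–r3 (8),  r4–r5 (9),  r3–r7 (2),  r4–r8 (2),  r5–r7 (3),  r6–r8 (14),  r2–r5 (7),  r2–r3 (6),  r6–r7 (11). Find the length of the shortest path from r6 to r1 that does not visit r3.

20

Checking several routes:
r6-r7-r1: 11 + 12 = 23
r6-r2-r4-r1: 14 + 7 + 4 = 25
r6-r2-r1: 14 + 6 = 20
r6-r8-r4-r1: 14 + 2 + 4 = 20
r6-r7-r2-r1: 11 + 6 + 6 = 23
Shortest: 20.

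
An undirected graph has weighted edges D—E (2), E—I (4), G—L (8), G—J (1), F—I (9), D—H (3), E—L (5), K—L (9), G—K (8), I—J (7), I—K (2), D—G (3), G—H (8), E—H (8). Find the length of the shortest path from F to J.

Comparing a few candidate routes:
F→I→E→H→D→G→J: 9 + 4 + 8 + 3 + 3 + 1 = 28
F→I→E→L→G→J: 9 + 4 + 5 + 8 + 1 = 27
F→I→J: 9 + 7 = 16
F→I→K→G→J: 9 + 2 + 8 + 1 = 20
F→I→E→D→H→G→J: 9 + 4 + 2 + 3 + 8 + 1 = 27
F→I→E→D→G→J: 9 + 4 + 2 + 3 + 1 = 19
Shortest: 16.

16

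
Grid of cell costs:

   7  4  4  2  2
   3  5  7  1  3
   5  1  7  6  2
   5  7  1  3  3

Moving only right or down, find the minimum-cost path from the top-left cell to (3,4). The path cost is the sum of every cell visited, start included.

26

One optimal route is [0,0]→[0,1]→[0,2]→[0,3]→[1,3]→[1,4]→[2,4]→[3,4].
Its cost is 7 + 4 + 4 + 2 + 1 + 3 + 2 + 3 = 26.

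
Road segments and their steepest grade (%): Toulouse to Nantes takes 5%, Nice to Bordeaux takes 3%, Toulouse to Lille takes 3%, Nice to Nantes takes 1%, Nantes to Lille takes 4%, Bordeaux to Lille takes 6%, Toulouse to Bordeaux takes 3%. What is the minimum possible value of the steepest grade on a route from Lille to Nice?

3

Checking several routes:
Lille - Toulouse - Bordeaux - Nice: max(3, 3, 3) = 3
Lille - Toulouse - Nantes - Nice: max(3, 5, 1) = 5
Lille - Nantes - Toulouse - Bordeaux - Nice: max(4, 5, 3, 3) = 5
Lille - Nantes - Nice: max(4, 1) = 4
Smallest bottleneck: 3%.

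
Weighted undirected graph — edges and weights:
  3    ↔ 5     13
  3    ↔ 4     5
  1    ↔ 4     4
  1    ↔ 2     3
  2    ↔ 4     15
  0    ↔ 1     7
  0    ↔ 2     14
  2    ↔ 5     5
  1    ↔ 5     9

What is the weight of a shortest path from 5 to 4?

12

Some routes from 5 to 4:
5 → 1 → 2 → 4: 9 + 3 + 15 = 27
5 → 2 → 4: 5 + 15 = 20
5 → 1 → 4: 9 + 4 = 13
5 → 2 → 1 → 4: 5 + 3 + 4 = 12
5 → 3 → 4: 13 + 5 = 18
Best route has total 12.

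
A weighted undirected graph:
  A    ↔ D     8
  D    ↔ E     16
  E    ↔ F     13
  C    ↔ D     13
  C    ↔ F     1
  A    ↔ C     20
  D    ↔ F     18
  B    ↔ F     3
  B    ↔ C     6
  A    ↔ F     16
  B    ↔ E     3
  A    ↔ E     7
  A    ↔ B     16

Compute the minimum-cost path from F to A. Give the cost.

Checking several routes:
F -> A: 16
F -> B -> E -> A: 3 + 3 + 7 = 13
F -> B -> A: 3 + 16 = 19
F -> E -> A: 13 + 7 = 20
F -> C -> A: 1 + 20 = 21
F -> C -> B -> E -> A: 1 + 6 + 3 + 7 = 17
Shortest: 13.

13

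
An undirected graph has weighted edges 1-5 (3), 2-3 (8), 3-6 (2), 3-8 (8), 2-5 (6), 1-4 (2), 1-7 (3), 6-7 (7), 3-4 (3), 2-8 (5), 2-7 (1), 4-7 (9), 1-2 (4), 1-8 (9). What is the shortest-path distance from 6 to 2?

8

Comparing a few candidate routes:
6 -> 3 -> 4 -> 1 -> 2: 2 + 3 + 2 + 4 = 11
6 -> 3 -> 2: 2 + 8 = 10
6 -> 3 -> 4 -> 1 -> 7 -> 2: 2 + 3 + 2 + 3 + 1 = 11
6 -> 7 -> 2: 7 + 1 = 8
Shortest: 8.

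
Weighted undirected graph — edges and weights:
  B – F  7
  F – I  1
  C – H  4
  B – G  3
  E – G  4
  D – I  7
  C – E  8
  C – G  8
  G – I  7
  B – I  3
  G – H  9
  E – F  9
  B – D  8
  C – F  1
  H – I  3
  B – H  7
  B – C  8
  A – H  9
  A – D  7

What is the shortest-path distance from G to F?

7

Comparing a few candidate routes:
G → C → F: 8 + 1 = 9
G → B → I → F: 3 + 3 + 1 = 7
G → I → F: 7 + 1 = 8
Shortest: 7.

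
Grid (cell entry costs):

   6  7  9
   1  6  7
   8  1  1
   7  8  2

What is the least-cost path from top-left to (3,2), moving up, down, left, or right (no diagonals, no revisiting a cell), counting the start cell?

Cheapest: r0c0→r1c0→r1c1→r2c1→r2c2→r3c2
  6 + 1 + 6 + 1 + 1 + 2 = 17

17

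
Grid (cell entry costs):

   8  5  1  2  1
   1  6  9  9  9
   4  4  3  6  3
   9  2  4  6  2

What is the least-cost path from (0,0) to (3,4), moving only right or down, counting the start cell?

31

One optimal route is [0,0] → [0,1] → [0,2] → [0,3] → [0,4] → [1,4] → [2,4] → [3,4].
Its cost is 8 + 5 + 1 + 2 + 1 + 9 + 3 + 2 = 31.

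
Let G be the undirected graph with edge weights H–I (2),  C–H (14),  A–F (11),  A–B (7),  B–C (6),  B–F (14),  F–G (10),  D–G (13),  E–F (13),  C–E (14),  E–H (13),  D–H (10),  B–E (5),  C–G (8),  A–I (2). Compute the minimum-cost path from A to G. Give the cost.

Comparing a few candidate routes:
A → F → G: 11 + 10 = 21
A → I → H → C → G: 2 + 2 + 14 + 8 = 26
A → B → C → G: 7 + 6 + 8 = 21
A → I → H → D → G: 2 + 2 + 10 + 13 = 27
A → B → F → G: 7 + 14 + 10 = 31
A → B → E → C → G: 7 + 5 + 14 + 8 = 34
The minimum is 21.

21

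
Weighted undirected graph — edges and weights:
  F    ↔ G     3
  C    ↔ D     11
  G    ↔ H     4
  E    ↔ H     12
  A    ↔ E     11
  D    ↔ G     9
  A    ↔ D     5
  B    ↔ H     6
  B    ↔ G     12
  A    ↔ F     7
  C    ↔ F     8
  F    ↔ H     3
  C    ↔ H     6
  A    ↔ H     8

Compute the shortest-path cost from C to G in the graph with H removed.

Routes from C to G avoiding H:
C-F-A-D-G: 8 + 7 + 5 + 9 = 29
C-D-A-F-G: 11 + 5 + 7 + 3 = 26
C-D-G: 11 + 9 = 20
C-F-G: 8 + 3 = 11
Best route has total 11.

11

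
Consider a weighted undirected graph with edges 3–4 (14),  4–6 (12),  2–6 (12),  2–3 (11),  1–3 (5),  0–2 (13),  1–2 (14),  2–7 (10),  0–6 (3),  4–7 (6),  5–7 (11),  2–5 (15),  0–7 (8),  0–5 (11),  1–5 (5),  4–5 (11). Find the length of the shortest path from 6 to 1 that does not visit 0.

26

Checking several routes:
6→4→3→1: 12 + 14 + 5 = 31
6→2→1: 12 + 14 = 26
6→4→5→1: 12 + 11 + 5 = 28
6→2→3→1: 12 + 11 + 5 = 28
6→2→5→1: 12 + 15 + 5 = 32
The minimum is 26.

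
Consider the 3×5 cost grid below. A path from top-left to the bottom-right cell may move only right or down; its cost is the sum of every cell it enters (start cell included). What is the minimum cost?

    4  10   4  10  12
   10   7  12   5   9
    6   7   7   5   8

Path [0,0] [0,1] [0,2] [0,3] [1,3] [2,3] [2,4]: 4 + 10 + 4 + 10 + 5 + 5 + 8 = 46.
(Top row then right column would cost 57.)

46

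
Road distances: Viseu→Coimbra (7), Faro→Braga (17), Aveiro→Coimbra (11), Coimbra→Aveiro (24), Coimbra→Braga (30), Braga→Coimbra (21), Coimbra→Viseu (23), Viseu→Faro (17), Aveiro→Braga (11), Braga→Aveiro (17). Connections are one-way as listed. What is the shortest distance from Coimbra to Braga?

Routes from Coimbra to Braga:
Coimbra → Braga: 30
Coimbra → Aveiro → Braga: 24 + 11 = 35
Coimbra → Viseu → Faro → Braga: 23 + 17 + 17 = 57
Best route has total 30.

30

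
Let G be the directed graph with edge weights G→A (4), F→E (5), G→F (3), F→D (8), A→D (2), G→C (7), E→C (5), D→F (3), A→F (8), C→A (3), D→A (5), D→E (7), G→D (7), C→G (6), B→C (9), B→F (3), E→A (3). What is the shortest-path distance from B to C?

Paths from B to C:
B-C: 9
B-F-D-E-C: 3 + 8 + 7 + 5 = 23
B-F-E-C: 3 + 5 + 5 = 13
The minimum is 9.

9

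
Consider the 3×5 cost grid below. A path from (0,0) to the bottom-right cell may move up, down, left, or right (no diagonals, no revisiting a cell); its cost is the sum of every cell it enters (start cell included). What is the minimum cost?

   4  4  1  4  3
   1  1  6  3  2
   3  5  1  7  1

Cheapest: r0c0 → r1c0 → r1c1 → r1c2 → r1c3 → r1c4 → r2c4
  4 + 1 + 1 + 6 + 3 + 2 + 1 = 18

18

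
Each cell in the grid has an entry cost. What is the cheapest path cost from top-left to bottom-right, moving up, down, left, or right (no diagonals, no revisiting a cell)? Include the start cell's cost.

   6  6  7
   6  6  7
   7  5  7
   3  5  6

Path r0c0→r1c0→r2c0→r3c0→r3c1→r3c2: 6 + 6 + 7 + 3 + 5 + 6 = 33.

33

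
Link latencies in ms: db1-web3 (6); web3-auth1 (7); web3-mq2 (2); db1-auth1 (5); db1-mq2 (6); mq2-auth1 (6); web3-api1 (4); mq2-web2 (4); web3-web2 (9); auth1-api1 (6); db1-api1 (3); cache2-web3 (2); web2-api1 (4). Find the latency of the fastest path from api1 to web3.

4

Some routes from api1 to web3:
api1 - db1 - web3: 3 + 6 = 9
api1 - web2 - mq2 - web3: 4 + 4 + 2 = 10
api1 - web3: 4
Best route has total 4 ms.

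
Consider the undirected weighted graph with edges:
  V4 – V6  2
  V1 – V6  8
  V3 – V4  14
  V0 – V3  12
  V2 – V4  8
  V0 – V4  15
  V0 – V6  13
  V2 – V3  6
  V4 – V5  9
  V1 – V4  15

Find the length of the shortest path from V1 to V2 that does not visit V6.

Candidate routes:
V1 -> V4 -> V2: 15 + 8 = 23
V1 -> V4 -> V0 -> V3 -> V2: 15 + 15 + 12 + 6 = 48
V1 -> V4 -> V3 -> V2: 15 + 14 + 6 = 35
The minimum is 23.

23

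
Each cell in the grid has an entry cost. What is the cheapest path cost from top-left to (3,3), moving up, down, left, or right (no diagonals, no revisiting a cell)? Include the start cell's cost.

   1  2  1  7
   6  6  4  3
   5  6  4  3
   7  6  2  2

16

One optimal route is r0c0 r0c1 r0c2 r1c2 r1c3 r2c3 r3c3.
Its cost is 1 + 2 + 1 + 4 + 3 + 3 + 2 = 16.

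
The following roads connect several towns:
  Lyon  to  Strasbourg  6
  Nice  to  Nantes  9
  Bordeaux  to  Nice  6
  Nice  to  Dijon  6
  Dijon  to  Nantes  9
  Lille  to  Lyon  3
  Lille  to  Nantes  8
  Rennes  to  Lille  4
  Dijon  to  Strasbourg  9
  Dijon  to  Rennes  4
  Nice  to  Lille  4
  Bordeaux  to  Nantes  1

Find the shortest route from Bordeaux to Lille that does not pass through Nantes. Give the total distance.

Candidate routes:
Bordeaux → Nice → Dijon → Strasbourg → Lyon → Lille: 6 + 6 + 9 + 6 + 3 = 30
Bordeaux → Nice → Lille: 6 + 4 = 10
Bordeaux → Nice → Dijon → Rennes → Lille: 6 + 6 + 4 + 4 = 20
Best route has total 10.

10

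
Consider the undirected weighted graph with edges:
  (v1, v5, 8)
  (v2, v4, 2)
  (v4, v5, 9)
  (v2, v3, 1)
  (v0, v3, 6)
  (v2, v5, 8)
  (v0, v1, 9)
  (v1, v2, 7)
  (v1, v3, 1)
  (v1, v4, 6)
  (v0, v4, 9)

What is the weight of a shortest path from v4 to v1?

A few of the v4→v1 routes:
v4-v2-v1: 2 + 7 = 9
v4-v2-v3-v1: 2 + 1 + 1 = 4
v4-v5-v1: 9 + 8 = 17
v4-v0-v1: 9 + 9 = 18
v4-v0-v3-v1: 9 + 6 + 1 = 16
v4-v1: 6
Best route has total 4.

4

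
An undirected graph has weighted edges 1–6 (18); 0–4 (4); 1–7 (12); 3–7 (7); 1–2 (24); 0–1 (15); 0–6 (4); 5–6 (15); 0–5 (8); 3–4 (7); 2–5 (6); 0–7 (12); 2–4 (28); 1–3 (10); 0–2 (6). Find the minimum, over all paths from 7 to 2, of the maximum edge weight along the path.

7

Comparing a few candidate routes:
7 → 3 → 4 → 0 → 2: max(7, 7, 4, 6) = 7
7 → 0 → 5 → 2: max(12, 8, 6) = 12
7 → 0 → 2: max(12, 6) = 12
7 → 1 → 3 → 4 → 0 → 5 → 2: max(12, 10, 7, 4, 8, 6) = 12
7 → 3 → 4 → 0 → 5 → 2: max(7, 7, 4, 8, 6) = 8
7 → 1 → 3 → 4 → 0 → 2: max(12, 10, 7, 4, 6) = 12
Smallest bottleneck: 7.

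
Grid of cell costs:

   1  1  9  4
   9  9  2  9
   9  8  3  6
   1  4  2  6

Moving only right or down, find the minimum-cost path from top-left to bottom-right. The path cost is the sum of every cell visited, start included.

24

Best path: [0,0] → [0,1] → [0,2] → [1,2] → [2,2] → [3,2] → [3,3]
Cost: 1 + 1 + 9 + 2 + 3 + 2 + 6 = 24
For comparison, the top-then-right route costs 36.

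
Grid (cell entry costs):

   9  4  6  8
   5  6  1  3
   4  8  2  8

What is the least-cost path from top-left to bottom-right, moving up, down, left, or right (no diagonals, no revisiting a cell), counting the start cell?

30

One optimal route is [0,0] [0,1] [0,2] [1,2] [2,2] [2,3].
Its cost is 9 + 4 + 6 + 1 + 2 + 8 = 30.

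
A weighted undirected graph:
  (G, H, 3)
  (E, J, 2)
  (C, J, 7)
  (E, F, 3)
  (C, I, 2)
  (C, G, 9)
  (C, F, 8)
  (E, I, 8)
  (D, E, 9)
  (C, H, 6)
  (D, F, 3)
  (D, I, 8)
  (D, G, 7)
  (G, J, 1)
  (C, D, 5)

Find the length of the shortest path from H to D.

10

A few of the H→D routes:
H-G-J-E-D: 3 + 1 + 2 + 9 = 15
H-G-J-E-F-D: 3 + 1 + 2 + 3 + 3 = 12
H-C-D: 6 + 5 = 11
H-C-I-D: 6 + 2 + 8 = 16
H-G-D: 3 + 7 = 10
H-G-J-C-D: 3 + 1 + 7 + 5 = 16
Shortest: 10.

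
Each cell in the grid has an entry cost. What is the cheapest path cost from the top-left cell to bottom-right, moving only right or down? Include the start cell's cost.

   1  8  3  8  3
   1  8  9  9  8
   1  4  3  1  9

20

One optimal route is r0c0 -> r1c0 -> r2c0 -> r2c1 -> r2c2 -> r2c3 -> r2c4.
Its cost is 1 + 1 + 1 + 4 + 3 + 1 + 9 = 20.
For comparison, the top-then-right route costs 40.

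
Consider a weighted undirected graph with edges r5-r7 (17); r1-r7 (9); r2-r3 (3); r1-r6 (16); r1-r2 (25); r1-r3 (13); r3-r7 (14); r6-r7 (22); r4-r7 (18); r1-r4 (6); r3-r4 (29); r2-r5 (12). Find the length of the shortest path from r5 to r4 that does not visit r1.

35

Paths from r5 to r4 avoiding r1:
r5 → r7 → r3 → r4: 17 + 14 + 29 = 60
r5 → r2 → r3 → r4: 12 + 3 + 29 = 44
r5 → r7 → r4: 17 + 18 = 35
r5 → r2 → r3 → r7 → r4: 12 + 3 + 14 + 18 = 47
The minimum is 35.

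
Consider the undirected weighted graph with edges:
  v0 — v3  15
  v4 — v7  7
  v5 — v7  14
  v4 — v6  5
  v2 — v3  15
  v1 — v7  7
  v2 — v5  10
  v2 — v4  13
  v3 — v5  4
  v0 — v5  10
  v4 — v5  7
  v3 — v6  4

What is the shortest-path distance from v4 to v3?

Some routes from v4 to v3:
v4 -> v6 -> v3: 5 + 4 = 9
v4 -> v5 -> v3: 7 + 4 = 11
v4 -> v7 -> v5 -> v3: 7 + 14 + 4 = 25
Shortest: 9.

9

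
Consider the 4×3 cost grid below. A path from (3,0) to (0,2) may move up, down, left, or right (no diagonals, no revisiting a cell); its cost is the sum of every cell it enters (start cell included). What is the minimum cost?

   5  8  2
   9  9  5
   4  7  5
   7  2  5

26

Path (3,0)→(3,1)→(3,2)→(2,2)→(1,2)→(0,2): 7 + 2 + 5 + 5 + 5 + 2 = 26.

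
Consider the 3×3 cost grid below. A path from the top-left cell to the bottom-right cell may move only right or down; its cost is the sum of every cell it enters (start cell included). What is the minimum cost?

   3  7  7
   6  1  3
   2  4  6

19

Path (0,0) → (1,0) → (1,1) → (1,2) → (2,2): 3 + 6 + 1 + 3 + 6 = 19.
For comparison, the top-then-right route costs 26.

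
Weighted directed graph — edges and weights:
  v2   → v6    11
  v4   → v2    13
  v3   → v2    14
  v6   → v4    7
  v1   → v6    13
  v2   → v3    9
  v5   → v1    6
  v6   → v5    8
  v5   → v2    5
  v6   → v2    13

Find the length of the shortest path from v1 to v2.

26

Paths from v1 to v2:
v1 -> v6 -> v2: 13 + 13 = 26
v1 -> v6 -> v4 -> v2: 13 + 7 + 13 = 33
v1 -> v6 -> v5 -> v2: 13 + 8 + 5 = 26
Shortest: 26.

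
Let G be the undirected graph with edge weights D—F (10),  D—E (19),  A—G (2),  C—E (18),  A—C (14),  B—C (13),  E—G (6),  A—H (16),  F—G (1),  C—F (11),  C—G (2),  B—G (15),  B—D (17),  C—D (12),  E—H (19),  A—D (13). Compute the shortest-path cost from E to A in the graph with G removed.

Some routes from E to A avoiding G:
E-D-A: 19 + 13 = 32
E-H-A: 19 + 16 = 35
E-C-A: 18 + 14 = 32
E-C-D-A: 18 + 12 + 13 = 43
Best route has total 32.

32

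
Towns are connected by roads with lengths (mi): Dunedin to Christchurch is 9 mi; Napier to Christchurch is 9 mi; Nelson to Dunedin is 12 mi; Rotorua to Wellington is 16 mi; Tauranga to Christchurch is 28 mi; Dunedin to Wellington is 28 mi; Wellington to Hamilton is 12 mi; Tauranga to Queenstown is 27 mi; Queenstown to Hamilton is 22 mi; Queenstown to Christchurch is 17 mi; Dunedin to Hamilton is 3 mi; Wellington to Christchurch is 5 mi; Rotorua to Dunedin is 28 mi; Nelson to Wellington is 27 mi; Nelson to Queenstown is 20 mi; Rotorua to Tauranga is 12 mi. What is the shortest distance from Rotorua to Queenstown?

38

Checking several routes:
Rotorua → Tauranga → Queenstown: 12 + 27 = 39
Rotorua → Wellington → Hamilton → Queenstown: 16 + 12 + 22 = 50
Rotorua → Wellington → Christchurch → Queenstown: 16 + 5 + 17 = 38
Best route has total 38 mi.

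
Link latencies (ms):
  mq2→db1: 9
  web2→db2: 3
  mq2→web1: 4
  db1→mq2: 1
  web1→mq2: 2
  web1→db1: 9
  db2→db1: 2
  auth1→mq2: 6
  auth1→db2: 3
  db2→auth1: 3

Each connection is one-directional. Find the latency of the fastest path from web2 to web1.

Candidate routes:
web2→db2→auth1→mq2→web1: 3 + 3 + 6 + 4 = 16
web2→db2→db1→mq2→web1: 3 + 2 + 1 + 4 = 10
Shortest: 10 ms.

10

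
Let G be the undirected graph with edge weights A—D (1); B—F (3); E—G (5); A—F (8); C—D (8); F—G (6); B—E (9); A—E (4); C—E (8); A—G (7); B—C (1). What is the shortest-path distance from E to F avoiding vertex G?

Paths from E to F avoiding G:
E-A-D-C-B-F: 4 + 1 + 8 + 1 + 3 = 17
E-B-F: 9 + 3 = 12
E-A-F: 4 + 8 = 12
E-C-B-F: 8 + 1 + 3 = 12
E-B-C-D-A-F: 9 + 1 + 8 + 1 + 8 = 27
E-C-D-A-F: 8 + 8 + 1 + 8 = 25
The minimum is 12.

12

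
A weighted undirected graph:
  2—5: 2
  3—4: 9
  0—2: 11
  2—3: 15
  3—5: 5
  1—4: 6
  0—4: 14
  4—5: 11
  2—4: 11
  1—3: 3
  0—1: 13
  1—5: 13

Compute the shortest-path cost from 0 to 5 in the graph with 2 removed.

21

Checking several routes:
0 → 4 → 5: 14 + 11 = 25
0 → 4 → 3 → 5: 14 + 9 + 5 = 28
0 → 1 → 5: 13 + 13 = 26
0 → 1 → 3 → 5: 13 + 3 + 5 = 21
Shortest: 21.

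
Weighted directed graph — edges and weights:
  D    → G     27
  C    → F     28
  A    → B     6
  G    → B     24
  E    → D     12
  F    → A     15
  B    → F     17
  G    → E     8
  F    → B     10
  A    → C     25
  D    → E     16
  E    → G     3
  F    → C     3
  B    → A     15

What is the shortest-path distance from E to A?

42

A few of the E→A routes:
E → G → B → A: 3 + 24 + 15 = 42
E → G → B → F → A: 3 + 24 + 17 + 15 = 59
E → D → G → B → A: 12 + 27 + 24 + 15 = 78
The minimum is 42.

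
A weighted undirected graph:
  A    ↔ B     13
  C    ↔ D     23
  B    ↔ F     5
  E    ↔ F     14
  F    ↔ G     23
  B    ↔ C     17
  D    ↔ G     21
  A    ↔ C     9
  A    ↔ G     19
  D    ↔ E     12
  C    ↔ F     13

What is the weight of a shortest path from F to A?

Checking several routes:
F-C-A: 13 + 9 = 22
F-G-A: 23 + 19 = 42
F-B-A: 5 + 13 = 18
F-B-C-A: 5 + 17 + 9 = 31
Shortest: 18.

18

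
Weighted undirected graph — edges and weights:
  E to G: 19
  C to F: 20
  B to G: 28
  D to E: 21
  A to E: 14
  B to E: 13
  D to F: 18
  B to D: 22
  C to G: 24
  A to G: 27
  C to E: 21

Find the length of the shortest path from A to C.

35

Some routes from A to C:
A → G → C: 27 + 24 = 51
A → G → E → C: 27 + 19 + 21 = 67
A → E → G → C: 14 + 19 + 24 = 57
A → E → C: 14 + 21 = 35
Best route has total 35.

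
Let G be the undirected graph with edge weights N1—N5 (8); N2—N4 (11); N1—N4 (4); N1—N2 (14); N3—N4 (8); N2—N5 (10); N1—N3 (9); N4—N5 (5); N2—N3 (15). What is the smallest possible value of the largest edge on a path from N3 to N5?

Some routes from N3 to N5:
N3 → N1 → N5: max(9, 8) = 9
N3 → N4 → N5: max(8, 5) = 8
N3 → N4 → N1 → N5: max(8, 4, 8) = 8
N3 → N4 → N2 → N5: max(8, 11, 10) = 11
N3 → N1 → N4 → N2 → N5: max(9, 4, 11, 10) = 11
N3 → N1 → N4 → N5: max(9, 4, 5) = 9
Smallest bottleneck: 8.

8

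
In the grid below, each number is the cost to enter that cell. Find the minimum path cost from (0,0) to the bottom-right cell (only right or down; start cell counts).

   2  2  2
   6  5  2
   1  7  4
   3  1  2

14

Cheapest: r0c0 -> r0c1 -> r0c2 -> r1c2 -> r2c2 -> r3c2
  2 + 2 + 2 + 2 + 4 + 2 = 14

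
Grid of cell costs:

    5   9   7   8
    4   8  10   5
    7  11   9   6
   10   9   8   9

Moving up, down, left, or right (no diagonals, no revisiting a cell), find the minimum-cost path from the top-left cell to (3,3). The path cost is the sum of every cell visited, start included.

47

One optimal route is (0,0) → (1,0) → (1,1) → (1,2) → (1,3) → (2,3) → (3,3).
Its cost is 5 + 4 + 8 + 10 + 5 + 6 + 9 = 47.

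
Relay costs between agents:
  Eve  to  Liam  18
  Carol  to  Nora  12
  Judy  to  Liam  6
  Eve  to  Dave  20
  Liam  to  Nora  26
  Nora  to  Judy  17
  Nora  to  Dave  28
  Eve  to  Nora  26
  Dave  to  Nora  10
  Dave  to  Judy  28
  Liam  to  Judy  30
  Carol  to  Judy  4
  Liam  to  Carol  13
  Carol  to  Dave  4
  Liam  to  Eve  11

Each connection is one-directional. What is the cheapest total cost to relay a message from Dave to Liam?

33

Candidate routes:
Dave - Nora - Judy - Liam: 10 + 17 + 6 = 33
Dave - Judy - Liam: 28 + 6 = 34
Best route has total 33.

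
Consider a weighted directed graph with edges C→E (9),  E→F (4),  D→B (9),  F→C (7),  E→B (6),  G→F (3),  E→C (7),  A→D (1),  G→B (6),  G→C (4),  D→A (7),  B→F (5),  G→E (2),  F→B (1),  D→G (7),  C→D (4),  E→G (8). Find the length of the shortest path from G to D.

8

Checking several routes:
G-C-D: 4 + 4 = 8
G-F-C-D: 3 + 7 + 4 = 14
G-E-C-D: 2 + 7 + 4 = 13
Best route has total 8.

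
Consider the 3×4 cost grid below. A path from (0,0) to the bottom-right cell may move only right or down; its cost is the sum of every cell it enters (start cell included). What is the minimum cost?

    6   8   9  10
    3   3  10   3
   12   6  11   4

29

One optimal route is r0c0 r1c0 r1c1 r1c2 r1c3 r2c3.
Its cost is 6 + 3 + 3 + 10 + 3 + 4 = 29.
(Top row then right column would cost 40.)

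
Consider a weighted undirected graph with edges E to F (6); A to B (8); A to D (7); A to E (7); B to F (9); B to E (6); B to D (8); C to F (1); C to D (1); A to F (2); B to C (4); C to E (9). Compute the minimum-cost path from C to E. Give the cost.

Some routes from C to E:
C→E: 9
C→D→B→E: 1 + 8 + 6 = 15
C→F→E: 1 + 6 = 7
C→B→E: 4 + 6 = 10
C→F→A→E: 1 + 2 + 7 = 10
C→D→A→E: 1 + 7 + 7 = 15
Best route has total 7.

7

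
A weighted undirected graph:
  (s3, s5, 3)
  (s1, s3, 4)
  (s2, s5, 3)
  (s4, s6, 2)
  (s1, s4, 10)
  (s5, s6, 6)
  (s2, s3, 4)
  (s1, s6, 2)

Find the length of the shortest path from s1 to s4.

Paths from s1 to s4:
s1 -> s6 -> s4: 2 + 2 = 4
s1 -> s3 -> s5 -> s6 -> s4: 4 + 3 + 6 + 2 = 15
s1 -> s3 -> s2 -> s5 -> s6 -> s4: 4 + 4 + 3 + 6 + 2 = 19
s1 -> s4: 10
Shortest: 4.

4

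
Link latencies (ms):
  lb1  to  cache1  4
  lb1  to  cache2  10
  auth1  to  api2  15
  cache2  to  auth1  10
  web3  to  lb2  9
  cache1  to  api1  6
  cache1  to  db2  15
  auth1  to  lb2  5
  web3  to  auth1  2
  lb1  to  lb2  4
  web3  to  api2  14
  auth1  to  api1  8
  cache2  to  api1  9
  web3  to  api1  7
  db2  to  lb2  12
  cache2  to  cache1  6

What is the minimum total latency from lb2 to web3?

7

Checking several routes:
lb2 -> auth1 -> web3: 5 + 2 = 7
lb2 -> lb1 -> cache1 -> api1 -> web3: 4 + 4 + 6 + 7 = 21
lb2 -> web3: 9
lb2 -> auth1 -> api1 -> web3: 5 + 8 + 7 = 20
Shortest: 7 ms.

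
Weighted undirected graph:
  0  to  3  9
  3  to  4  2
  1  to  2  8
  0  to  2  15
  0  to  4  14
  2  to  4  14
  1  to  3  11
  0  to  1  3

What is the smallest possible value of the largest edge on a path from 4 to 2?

Comparing a few candidate routes:
4 -> 2: max(14) = 14
4 -> 0 -> 1 -> 2: max(14, 3, 8) = 14
4 -> 3 -> 0 -> 1 -> 2: max(2, 9, 3, 8) = 9
4 -> 3 -> 1 -> 2: max(2, 11, 8) = 11
4 -> 0 -> 3 -> 1 -> 2: max(14, 9, 11, 8) = 14
The minimum achievable maximum is 9.

9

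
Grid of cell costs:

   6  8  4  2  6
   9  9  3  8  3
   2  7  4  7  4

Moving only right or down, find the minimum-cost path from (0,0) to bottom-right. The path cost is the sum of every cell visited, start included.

33

One optimal route is r0c0 → r0c1 → r0c2 → r0c3 → r0c4 → r1c4 → r2c4.
Its cost is 6 + 8 + 4 + 2 + 6 + 3 + 4 = 33.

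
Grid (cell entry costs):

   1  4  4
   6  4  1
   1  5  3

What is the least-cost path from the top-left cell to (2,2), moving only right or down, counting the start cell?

13

One optimal route is r0c0 r0c1 r0c2 r1c2 r2c2.
Its cost is 1 + 4 + 4 + 1 + 3 = 13.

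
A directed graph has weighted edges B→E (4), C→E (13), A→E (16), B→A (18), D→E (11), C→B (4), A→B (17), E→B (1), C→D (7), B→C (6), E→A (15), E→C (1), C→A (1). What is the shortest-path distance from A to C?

Candidate routes:
A→B→E→C: 17 + 4 + 1 = 22
A→B→C: 17 + 6 = 23
A→E→C: 16 + 1 = 17
A→E→B→C: 16 + 1 + 6 = 23
The minimum is 17.

17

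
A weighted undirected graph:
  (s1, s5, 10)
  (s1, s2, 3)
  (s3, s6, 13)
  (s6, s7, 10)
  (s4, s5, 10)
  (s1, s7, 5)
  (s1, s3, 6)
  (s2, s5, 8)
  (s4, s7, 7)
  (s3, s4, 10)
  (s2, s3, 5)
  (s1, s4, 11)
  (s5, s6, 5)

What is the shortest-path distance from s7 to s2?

8

Comparing a few candidate routes:
s7 -> s4 -> s1 -> s2: 7 + 11 + 3 = 21
s7 -> s1 -> s2: 5 + 3 = 8
s7 -> s1 -> s3 -> s2: 5 + 6 + 5 = 16
Shortest: 8.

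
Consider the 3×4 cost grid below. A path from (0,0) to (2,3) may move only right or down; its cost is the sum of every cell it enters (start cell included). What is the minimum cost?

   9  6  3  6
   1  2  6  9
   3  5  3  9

29

Cheapest: [0,0] → [1,0] → [1,1] → [2,1] → [2,2] → [2,3]
  9 + 1 + 2 + 5 + 3 + 9 = 29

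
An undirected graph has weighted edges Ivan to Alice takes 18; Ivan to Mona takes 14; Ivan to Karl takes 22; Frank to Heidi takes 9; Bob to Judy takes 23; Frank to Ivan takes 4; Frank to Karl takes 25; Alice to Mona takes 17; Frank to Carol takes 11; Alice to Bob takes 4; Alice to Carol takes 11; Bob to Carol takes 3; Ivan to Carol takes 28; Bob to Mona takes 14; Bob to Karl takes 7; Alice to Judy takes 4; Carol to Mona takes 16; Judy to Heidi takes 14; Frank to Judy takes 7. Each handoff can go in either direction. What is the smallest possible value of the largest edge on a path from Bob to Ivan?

Comparing a few candidate routes:
Bob-Carol-Frank-Ivan: max(3, 11, 4) = 11
Bob-Alice-Judy-Frank-Ivan: max(4, 4, 7, 4) = 7
Bob-Carol-Alice-Judy-Frank-Ivan: max(3, 11, 4, 7, 4) = 11
Best route has worst link 7.

7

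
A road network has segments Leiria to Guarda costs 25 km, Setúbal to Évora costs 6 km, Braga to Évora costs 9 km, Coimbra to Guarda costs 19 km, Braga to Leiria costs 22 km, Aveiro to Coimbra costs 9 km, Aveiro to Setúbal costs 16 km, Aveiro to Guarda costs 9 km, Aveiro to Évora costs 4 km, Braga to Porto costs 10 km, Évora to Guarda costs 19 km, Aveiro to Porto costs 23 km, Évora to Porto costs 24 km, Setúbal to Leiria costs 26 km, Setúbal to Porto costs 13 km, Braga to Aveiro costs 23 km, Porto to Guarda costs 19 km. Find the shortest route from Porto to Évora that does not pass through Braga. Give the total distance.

19

A few of the Porto→Évora routes:
Porto→Setúbal→Aveiro→Évora: 13 + 16 + 4 = 33
Porto→Guarda→Aveiro→Évora: 19 + 9 + 4 = 32
Porto→Aveiro→Évora: 23 + 4 = 27
Porto→Setúbal→Évora: 13 + 6 = 19
Porto→Évora: 24
The minimum is 19 km.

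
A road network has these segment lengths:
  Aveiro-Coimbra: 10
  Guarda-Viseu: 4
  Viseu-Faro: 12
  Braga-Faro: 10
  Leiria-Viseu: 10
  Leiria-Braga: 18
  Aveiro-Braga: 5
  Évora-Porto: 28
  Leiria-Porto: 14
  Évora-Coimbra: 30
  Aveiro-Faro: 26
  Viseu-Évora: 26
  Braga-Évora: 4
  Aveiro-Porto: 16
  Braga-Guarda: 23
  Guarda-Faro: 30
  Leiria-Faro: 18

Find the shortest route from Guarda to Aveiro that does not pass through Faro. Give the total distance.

28

Comparing a few candidate routes:
Guarda → Braga → Aveiro: 23 + 5 = 28
Guarda → Viseu → Leiria → Porto → Aveiro: 4 + 10 + 14 + 16 = 44
Guarda → Viseu → Leiria → Braga → Aveiro: 4 + 10 + 18 + 5 = 37
Guarda → Viseu → Évora → Braga → Aveiro: 4 + 26 + 4 + 5 = 39
The minimum is 28.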